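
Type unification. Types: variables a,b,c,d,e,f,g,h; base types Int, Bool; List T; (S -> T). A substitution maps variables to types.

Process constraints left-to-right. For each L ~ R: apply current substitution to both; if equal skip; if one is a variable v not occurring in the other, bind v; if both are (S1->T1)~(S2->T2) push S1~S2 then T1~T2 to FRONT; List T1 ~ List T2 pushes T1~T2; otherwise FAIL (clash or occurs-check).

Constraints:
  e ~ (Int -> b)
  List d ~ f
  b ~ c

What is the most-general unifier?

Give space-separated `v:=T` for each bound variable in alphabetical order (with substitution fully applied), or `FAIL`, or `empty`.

step 1: unify e ~ (Int -> b)  [subst: {-} | 2 pending]
  bind e := (Int -> b)
step 2: unify List d ~ f  [subst: {e:=(Int -> b)} | 1 pending]
  bind f := List d
step 3: unify b ~ c  [subst: {e:=(Int -> b), f:=List d} | 0 pending]
  bind b := c

Answer: b:=c e:=(Int -> c) f:=List d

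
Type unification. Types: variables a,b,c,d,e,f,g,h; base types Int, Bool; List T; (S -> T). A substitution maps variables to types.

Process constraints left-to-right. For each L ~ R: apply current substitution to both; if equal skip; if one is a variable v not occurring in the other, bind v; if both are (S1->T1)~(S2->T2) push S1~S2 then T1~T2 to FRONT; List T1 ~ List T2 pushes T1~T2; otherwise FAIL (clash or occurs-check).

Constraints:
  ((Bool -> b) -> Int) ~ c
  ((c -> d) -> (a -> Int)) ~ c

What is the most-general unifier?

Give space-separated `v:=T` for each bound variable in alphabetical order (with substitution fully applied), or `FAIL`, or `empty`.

step 1: unify ((Bool -> b) -> Int) ~ c  [subst: {-} | 1 pending]
  bind c := ((Bool -> b) -> Int)
step 2: unify ((((Bool -> b) -> Int) -> d) -> (a -> Int)) ~ ((Bool -> b) -> Int)  [subst: {c:=((Bool -> b) -> Int)} | 0 pending]
  -> decompose arrow: push (((Bool -> b) -> Int) -> d)~(Bool -> b), (a -> Int)~Int
step 3: unify (((Bool -> b) -> Int) -> d) ~ (Bool -> b)  [subst: {c:=((Bool -> b) -> Int)} | 1 pending]
  -> decompose arrow: push ((Bool -> b) -> Int)~Bool, d~b
step 4: unify ((Bool -> b) -> Int) ~ Bool  [subst: {c:=((Bool -> b) -> Int)} | 2 pending]
  clash: ((Bool -> b) -> Int) vs Bool

Answer: FAIL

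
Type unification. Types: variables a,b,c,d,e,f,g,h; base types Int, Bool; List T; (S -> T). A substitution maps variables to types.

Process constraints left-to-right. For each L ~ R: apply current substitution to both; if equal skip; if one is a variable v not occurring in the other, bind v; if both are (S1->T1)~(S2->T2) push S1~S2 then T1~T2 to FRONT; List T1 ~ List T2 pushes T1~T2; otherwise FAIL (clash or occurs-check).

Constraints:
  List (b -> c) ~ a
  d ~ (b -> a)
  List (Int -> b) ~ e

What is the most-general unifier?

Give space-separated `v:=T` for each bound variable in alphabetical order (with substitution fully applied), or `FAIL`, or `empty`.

step 1: unify List (b -> c) ~ a  [subst: {-} | 2 pending]
  bind a := List (b -> c)
step 2: unify d ~ (b -> List (b -> c))  [subst: {a:=List (b -> c)} | 1 pending]
  bind d := (b -> List (b -> c))
step 3: unify List (Int -> b) ~ e  [subst: {a:=List (b -> c), d:=(b -> List (b -> c))} | 0 pending]
  bind e := List (Int -> b)

Answer: a:=List (b -> c) d:=(b -> List (b -> c)) e:=List (Int -> b)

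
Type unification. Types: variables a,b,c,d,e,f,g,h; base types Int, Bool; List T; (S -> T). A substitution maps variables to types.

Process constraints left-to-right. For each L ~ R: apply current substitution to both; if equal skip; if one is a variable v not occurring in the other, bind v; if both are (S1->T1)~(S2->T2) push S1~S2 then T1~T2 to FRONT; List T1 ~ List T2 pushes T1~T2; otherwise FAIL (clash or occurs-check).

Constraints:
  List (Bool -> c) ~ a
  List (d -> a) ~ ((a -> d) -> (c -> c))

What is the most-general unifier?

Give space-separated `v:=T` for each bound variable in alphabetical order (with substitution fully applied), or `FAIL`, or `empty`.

step 1: unify List (Bool -> c) ~ a  [subst: {-} | 1 pending]
  bind a := List (Bool -> c)
step 2: unify List (d -> List (Bool -> c)) ~ ((List (Bool -> c) -> d) -> (c -> c))  [subst: {a:=List (Bool -> c)} | 0 pending]
  clash: List (d -> List (Bool -> c)) vs ((List (Bool -> c) -> d) -> (c -> c))

Answer: FAIL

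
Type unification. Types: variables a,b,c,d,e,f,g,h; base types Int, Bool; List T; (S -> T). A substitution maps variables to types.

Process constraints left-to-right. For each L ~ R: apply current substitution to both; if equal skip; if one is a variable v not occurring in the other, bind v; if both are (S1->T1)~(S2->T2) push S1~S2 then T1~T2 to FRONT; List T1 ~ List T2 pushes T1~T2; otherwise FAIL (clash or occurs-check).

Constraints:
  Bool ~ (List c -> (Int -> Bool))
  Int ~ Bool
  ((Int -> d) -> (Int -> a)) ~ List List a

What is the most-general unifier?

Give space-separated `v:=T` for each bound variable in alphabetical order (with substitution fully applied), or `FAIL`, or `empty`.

step 1: unify Bool ~ (List c -> (Int -> Bool))  [subst: {-} | 2 pending]
  clash: Bool vs (List c -> (Int -> Bool))

Answer: FAIL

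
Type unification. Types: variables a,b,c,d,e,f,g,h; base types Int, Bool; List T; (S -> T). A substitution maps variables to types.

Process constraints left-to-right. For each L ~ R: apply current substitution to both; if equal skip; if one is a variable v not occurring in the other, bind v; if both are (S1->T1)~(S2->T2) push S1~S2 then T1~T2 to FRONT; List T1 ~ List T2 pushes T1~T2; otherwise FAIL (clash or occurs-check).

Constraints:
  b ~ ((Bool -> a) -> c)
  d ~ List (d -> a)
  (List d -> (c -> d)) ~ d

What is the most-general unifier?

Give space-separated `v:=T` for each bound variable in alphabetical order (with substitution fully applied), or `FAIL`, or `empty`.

Answer: FAIL

Derivation:
step 1: unify b ~ ((Bool -> a) -> c)  [subst: {-} | 2 pending]
  bind b := ((Bool -> a) -> c)
step 2: unify d ~ List (d -> a)  [subst: {b:=((Bool -> a) -> c)} | 1 pending]
  occurs-check fail: d in List (d -> a)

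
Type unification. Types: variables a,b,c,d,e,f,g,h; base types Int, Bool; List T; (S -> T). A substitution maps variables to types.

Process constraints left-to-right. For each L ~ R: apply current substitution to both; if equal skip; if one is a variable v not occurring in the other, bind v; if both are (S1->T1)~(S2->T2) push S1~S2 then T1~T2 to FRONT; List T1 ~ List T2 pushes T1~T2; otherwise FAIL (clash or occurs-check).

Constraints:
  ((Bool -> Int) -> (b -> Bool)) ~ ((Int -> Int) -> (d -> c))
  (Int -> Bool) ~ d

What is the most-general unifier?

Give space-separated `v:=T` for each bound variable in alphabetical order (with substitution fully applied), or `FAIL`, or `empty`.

Answer: FAIL

Derivation:
step 1: unify ((Bool -> Int) -> (b -> Bool)) ~ ((Int -> Int) -> (d -> c))  [subst: {-} | 1 pending]
  -> decompose arrow: push (Bool -> Int)~(Int -> Int), (b -> Bool)~(d -> c)
step 2: unify (Bool -> Int) ~ (Int -> Int)  [subst: {-} | 2 pending]
  -> decompose arrow: push Bool~Int, Int~Int
step 3: unify Bool ~ Int  [subst: {-} | 3 pending]
  clash: Bool vs Int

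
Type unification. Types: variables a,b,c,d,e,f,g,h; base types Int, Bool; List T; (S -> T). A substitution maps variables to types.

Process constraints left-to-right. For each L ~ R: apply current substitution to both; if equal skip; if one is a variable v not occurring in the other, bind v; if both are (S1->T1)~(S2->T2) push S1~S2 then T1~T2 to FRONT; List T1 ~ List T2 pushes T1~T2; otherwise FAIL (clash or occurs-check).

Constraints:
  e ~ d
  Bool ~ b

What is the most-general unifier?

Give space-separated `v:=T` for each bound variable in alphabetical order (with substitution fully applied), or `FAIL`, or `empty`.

Answer: b:=Bool e:=d

Derivation:
step 1: unify e ~ d  [subst: {-} | 1 pending]
  bind e := d
step 2: unify Bool ~ b  [subst: {e:=d} | 0 pending]
  bind b := Bool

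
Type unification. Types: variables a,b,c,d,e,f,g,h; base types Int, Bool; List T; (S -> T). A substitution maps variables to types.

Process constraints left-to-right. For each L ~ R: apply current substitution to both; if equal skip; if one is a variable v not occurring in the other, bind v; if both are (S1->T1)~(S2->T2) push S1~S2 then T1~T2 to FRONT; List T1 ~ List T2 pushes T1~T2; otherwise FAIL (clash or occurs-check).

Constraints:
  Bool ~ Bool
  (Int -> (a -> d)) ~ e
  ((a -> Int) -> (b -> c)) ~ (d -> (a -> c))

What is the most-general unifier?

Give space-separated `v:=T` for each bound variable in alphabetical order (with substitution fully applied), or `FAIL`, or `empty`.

Answer: b:=a d:=(a -> Int) e:=(Int -> (a -> (a -> Int)))

Derivation:
step 1: unify Bool ~ Bool  [subst: {-} | 2 pending]
  -> identical, skip
step 2: unify (Int -> (a -> d)) ~ e  [subst: {-} | 1 pending]
  bind e := (Int -> (a -> d))
step 3: unify ((a -> Int) -> (b -> c)) ~ (d -> (a -> c))  [subst: {e:=(Int -> (a -> d))} | 0 pending]
  -> decompose arrow: push (a -> Int)~d, (b -> c)~(a -> c)
step 4: unify (a -> Int) ~ d  [subst: {e:=(Int -> (a -> d))} | 1 pending]
  bind d := (a -> Int)
step 5: unify (b -> c) ~ (a -> c)  [subst: {e:=(Int -> (a -> d)), d:=(a -> Int)} | 0 pending]
  -> decompose arrow: push b~a, c~c
step 6: unify b ~ a  [subst: {e:=(Int -> (a -> d)), d:=(a -> Int)} | 1 pending]
  bind b := a
step 7: unify c ~ c  [subst: {e:=(Int -> (a -> d)), d:=(a -> Int), b:=a} | 0 pending]
  -> identical, skip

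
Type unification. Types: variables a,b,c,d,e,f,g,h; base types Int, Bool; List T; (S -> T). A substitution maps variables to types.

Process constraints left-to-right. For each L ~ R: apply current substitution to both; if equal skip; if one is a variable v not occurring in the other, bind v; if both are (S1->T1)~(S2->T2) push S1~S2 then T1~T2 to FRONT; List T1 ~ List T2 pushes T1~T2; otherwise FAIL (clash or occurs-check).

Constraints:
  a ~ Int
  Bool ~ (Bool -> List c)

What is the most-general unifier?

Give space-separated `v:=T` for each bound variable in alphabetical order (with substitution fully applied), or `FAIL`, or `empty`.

step 1: unify a ~ Int  [subst: {-} | 1 pending]
  bind a := Int
step 2: unify Bool ~ (Bool -> List c)  [subst: {a:=Int} | 0 pending]
  clash: Bool vs (Bool -> List c)

Answer: FAIL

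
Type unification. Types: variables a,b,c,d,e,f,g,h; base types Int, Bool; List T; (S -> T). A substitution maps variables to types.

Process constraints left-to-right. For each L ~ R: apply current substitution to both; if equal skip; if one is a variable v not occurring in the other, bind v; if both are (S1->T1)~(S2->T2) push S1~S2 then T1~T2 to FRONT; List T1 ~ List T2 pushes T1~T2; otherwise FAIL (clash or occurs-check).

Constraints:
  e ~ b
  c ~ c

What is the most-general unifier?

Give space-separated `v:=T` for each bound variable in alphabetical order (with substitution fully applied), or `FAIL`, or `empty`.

step 1: unify e ~ b  [subst: {-} | 1 pending]
  bind e := b
step 2: unify c ~ c  [subst: {e:=b} | 0 pending]
  -> identical, skip

Answer: e:=b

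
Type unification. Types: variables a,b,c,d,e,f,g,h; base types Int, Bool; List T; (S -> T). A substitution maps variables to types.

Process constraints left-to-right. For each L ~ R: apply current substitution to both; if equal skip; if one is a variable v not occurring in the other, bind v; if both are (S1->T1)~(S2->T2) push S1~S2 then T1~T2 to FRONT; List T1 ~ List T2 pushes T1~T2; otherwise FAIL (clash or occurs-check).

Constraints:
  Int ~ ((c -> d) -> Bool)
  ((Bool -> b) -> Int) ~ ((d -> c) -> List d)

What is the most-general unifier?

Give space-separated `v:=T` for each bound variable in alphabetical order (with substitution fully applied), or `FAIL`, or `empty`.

Answer: FAIL

Derivation:
step 1: unify Int ~ ((c -> d) -> Bool)  [subst: {-} | 1 pending]
  clash: Int vs ((c -> d) -> Bool)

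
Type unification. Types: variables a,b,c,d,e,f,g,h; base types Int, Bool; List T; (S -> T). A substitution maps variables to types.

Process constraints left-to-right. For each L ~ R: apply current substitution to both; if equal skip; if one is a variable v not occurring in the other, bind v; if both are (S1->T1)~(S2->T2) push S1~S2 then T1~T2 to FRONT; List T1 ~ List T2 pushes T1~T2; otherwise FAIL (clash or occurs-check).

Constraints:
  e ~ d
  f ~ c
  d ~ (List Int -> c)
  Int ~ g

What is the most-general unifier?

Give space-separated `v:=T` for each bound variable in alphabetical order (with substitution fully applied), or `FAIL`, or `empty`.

step 1: unify e ~ d  [subst: {-} | 3 pending]
  bind e := d
step 2: unify f ~ c  [subst: {e:=d} | 2 pending]
  bind f := c
step 3: unify d ~ (List Int -> c)  [subst: {e:=d, f:=c} | 1 pending]
  bind d := (List Int -> c)
step 4: unify Int ~ g  [subst: {e:=d, f:=c, d:=(List Int -> c)} | 0 pending]
  bind g := Int

Answer: d:=(List Int -> c) e:=(List Int -> c) f:=c g:=Int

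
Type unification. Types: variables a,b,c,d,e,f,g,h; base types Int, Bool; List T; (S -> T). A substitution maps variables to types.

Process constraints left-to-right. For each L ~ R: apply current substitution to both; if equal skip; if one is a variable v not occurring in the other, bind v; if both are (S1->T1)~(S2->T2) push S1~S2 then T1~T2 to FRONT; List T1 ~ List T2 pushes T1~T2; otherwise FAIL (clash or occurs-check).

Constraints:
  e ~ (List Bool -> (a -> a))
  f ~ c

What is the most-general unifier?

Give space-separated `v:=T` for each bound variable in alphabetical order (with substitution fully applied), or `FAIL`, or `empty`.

step 1: unify e ~ (List Bool -> (a -> a))  [subst: {-} | 1 pending]
  bind e := (List Bool -> (a -> a))
step 2: unify f ~ c  [subst: {e:=(List Bool -> (a -> a))} | 0 pending]
  bind f := c

Answer: e:=(List Bool -> (a -> a)) f:=c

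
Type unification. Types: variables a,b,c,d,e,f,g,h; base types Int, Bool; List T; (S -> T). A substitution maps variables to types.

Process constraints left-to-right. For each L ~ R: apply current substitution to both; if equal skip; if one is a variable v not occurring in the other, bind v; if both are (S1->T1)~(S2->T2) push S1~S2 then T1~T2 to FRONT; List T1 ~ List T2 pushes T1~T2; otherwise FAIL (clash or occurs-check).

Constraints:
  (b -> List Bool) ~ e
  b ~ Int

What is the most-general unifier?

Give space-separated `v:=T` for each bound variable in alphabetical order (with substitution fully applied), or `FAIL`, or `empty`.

step 1: unify (b -> List Bool) ~ e  [subst: {-} | 1 pending]
  bind e := (b -> List Bool)
step 2: unify b ~ Int  [subst: {e:=(b -> List Bool)} | 0 pending]
  bind b := Int

Answer: b:=Int e:=(Int -> List Bool)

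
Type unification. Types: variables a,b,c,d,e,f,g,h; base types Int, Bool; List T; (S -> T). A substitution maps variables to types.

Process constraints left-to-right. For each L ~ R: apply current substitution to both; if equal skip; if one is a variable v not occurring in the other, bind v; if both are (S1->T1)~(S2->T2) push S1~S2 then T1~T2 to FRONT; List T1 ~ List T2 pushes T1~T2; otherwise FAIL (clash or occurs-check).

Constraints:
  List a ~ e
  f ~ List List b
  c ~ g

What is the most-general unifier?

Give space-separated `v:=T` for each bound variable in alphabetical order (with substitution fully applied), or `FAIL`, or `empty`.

Answer: c:=g e:=List a f:=List List b

Derivation:
step 1: unify List a ~ e  [subst: {-} | 2 pending]
  bind e := List a
step 2: unify f ~ List List b  [subst: {e:=List a} | 1 pending]
  bind f := List List b
step 3: unify c ~ g  [subst: {e:=List a, f:=List List b} | 0 pending]
  bind c := g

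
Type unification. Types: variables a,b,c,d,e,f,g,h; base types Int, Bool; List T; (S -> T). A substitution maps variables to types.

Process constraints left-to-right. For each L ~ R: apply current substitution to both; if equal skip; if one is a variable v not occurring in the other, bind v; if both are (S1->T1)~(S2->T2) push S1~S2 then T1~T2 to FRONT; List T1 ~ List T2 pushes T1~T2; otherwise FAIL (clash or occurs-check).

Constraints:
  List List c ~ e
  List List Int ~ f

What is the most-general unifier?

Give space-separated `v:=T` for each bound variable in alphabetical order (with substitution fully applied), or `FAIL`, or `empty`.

step 1: unify List List c ~ e  [subst: {-} | 1 pending]
  bind e := List List c
step 2: unify List List Int ~ f  [subst: {e:=List List c} | 0 pending]
  bind f := List List Int

Answer: e:=List List c f:=List List Int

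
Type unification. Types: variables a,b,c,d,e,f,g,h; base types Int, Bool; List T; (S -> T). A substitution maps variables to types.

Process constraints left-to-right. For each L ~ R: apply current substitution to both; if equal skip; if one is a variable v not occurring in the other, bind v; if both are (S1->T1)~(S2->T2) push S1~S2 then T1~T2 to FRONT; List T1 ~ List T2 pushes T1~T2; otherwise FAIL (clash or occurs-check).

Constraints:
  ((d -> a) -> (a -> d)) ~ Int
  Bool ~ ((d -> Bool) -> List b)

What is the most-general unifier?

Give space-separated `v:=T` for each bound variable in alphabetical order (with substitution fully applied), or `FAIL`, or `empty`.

step 1: unify ((d -> a) -> (a -> d)) ~ Int  [subst: {-} | 1 pending]
  clash: ((d -> a) -> (a -> d)) vs Int

Answer: FAIL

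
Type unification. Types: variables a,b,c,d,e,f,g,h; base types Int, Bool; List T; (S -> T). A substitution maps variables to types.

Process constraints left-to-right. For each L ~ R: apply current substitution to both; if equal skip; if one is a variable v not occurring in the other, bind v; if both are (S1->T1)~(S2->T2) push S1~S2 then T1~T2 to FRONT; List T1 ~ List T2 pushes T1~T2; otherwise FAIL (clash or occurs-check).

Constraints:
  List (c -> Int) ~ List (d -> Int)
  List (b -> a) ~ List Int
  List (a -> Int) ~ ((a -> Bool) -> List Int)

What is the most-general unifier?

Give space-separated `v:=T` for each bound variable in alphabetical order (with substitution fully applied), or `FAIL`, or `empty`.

Answer: FAIL

Derivation:
step 1: unify List (c -> Int) ~ List (d -> Int)  [subst: {-} | 2 pending]
  -> decompose List: push (c -> Int)~(d -> Int)
step 2: unify (c -> Int) ~ (d -> Int)  [subst: {-} | 2 pending]
  -> decompose arrow: push c~d, Int~Int
step 3: unify c ~ d  [subst: {-} | 3 pending]
  bind c := d
step 4: unify Int ~ Int  [subst: {c:=d} | 2 pending]
  -> identical, skip
step 5: unify List (b -> a) ~ List Int  [subst: {c:=d} | 1 pending]
  -> decompose List: push (b -> a)~Int
step 6: unify (b -> a) ~ Int  [subst: {c:=d} | 1 pending]
  clash: (b -> a) vs Int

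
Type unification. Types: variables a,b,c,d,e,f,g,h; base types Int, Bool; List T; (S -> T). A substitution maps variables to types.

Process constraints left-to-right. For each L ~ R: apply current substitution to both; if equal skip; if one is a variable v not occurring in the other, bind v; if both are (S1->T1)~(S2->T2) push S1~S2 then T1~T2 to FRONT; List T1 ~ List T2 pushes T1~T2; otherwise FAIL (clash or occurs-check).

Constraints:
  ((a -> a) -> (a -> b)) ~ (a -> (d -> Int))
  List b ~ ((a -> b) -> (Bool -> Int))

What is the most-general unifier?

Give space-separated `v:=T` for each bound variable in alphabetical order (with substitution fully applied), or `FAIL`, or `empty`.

Answer: FAIL

Derivation:
step 1: unify ((a -> a) -> (a -> b)) ~ (a -> (d -> Int))  [subst: {-} | 1 pending]
  -> decompose arrow: push (a -> a)~a, (a -> b)~(d -> Int)
step 2: unify (a -> a) ~ a  [subst: {-} | 2 pending]
  occurs-check fail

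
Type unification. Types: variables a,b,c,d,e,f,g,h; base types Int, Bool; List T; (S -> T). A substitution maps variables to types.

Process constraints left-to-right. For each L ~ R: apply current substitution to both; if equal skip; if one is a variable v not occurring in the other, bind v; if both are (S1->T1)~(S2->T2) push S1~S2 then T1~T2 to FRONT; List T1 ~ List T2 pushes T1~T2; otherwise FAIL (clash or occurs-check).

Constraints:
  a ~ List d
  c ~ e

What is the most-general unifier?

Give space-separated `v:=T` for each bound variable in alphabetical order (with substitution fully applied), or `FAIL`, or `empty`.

step 1: unify a ~ List d  [subst: {-} | 1 pending]
  bind a := List d
step 2: unify c ~ e  [subst: {a:=List d} | 0 pending]
  bind c := e

Answer: a:=List d c:=e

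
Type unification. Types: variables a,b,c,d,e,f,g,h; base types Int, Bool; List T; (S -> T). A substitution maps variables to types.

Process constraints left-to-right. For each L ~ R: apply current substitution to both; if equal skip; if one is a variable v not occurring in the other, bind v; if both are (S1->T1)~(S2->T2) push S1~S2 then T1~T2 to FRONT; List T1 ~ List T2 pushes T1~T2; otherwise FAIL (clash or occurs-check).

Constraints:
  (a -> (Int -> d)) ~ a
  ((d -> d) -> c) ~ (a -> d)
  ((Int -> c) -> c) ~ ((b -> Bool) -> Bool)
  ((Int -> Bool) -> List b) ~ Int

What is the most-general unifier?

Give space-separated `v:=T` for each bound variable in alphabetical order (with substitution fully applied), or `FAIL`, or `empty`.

Answer: FAIL

Derivation:
step 1: unify (a -> (Int -> d)) ~ a  [subst: {-} | 3 pending]
  occurs-check fail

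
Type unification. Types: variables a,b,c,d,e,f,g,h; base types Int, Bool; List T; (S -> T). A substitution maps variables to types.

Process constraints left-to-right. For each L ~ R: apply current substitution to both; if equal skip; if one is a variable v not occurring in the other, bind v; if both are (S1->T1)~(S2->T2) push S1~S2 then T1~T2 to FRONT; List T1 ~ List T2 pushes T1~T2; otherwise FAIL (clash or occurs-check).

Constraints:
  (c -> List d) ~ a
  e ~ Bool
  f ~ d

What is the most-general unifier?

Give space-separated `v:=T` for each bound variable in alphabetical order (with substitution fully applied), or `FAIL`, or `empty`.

step 1: unify (c -> List d) ~ a  [subst: {-} | 2 pending]
  bind a := (c -> List d)
step 2: unify e ~ Bool  [subst: {a:=(c -> List d)} | 1 pending]
  bind e := Bool
step 3: unify f ~ d  [subst: {a:=(c -> List d), e:=Bool} | 0 pending]
  bind f := d

Answer: a:=(c -> List d) e:=Bool f:=d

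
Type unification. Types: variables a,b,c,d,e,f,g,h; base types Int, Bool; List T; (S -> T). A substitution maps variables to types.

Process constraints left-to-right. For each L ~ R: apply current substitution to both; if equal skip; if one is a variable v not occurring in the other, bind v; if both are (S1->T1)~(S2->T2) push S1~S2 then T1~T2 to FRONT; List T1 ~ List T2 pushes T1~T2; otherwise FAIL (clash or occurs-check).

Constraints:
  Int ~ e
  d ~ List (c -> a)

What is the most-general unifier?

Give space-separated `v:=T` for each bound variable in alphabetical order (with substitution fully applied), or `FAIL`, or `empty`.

step 1: unify Int ~ e  [subst: {-} | 1 pending]
  bind e := Int
step 2: unify d ~ List (c -> a)  [subst: {e:=Int} | 0 pending]
  bind d := List (c -> a)

Answer: d:=List (c -> a) e:=Int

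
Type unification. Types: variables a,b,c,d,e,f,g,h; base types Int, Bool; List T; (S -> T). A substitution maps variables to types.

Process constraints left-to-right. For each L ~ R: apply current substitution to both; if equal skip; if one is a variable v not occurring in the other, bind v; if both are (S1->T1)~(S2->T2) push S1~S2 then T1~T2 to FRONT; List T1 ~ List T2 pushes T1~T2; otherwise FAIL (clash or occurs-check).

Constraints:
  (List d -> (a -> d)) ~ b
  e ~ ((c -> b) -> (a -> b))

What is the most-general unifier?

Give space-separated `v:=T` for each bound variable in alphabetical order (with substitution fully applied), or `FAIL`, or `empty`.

Answer: b:=(List d -> (a -> d)) e:=((c -> (List d -> (a -> d))) -> (a -> (List d -> (a -> d))))

Derivation:
step 1: unify (List d -> (a -> d)) ~ b  [subst: {-} | 1 pending]
  bind b := (List d -> (a -> d))
step 2: unify e ~ ((c -> (List d -> (a -> d))) -> (a -> (List d -> (a -> d))))  [subst: {b:=(List d -> (a -> d))} | 0 pending]
  bind e := ((c -> (List d -> (a -> d))) -> (a -> (List d -> (a -> d))))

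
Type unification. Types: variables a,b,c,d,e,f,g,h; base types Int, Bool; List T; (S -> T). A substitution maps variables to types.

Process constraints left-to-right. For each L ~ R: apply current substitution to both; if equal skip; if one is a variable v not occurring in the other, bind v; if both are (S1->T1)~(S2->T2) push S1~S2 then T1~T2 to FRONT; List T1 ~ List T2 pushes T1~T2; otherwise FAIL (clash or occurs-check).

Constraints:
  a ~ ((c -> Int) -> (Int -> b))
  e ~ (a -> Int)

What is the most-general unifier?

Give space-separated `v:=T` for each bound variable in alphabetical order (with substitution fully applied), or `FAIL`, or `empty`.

step 1: unify a ~ ((c -> Int) -> (Int -> b))  [subst: {-} | 1 pending]
  bind a := ((c -> Int) -> (Int -> b))
step 2: unify e ~ (((c -> Int) -> (Int -> b)) -> Int)  [subst: {a:=((c -> Int) -> (Int -> b))} | 0 pending]
  bind e := (((c -> Int) -> (Int -> b)) -> Int)

Answer: a:=((c -> Int) -> (Int -> b)) e:=(((c -> Int) -> (Int -> b)) -> Int)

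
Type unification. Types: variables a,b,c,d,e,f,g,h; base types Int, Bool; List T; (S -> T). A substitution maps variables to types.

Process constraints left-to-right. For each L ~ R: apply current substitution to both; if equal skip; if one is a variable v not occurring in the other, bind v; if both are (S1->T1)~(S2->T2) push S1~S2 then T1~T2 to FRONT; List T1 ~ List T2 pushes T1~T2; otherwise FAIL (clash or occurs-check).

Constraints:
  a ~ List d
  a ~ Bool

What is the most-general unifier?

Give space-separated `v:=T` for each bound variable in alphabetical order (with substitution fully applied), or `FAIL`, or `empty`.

step 1: unify a ~ List d  [subst: {-} | 1 pending]
  bind a := List d
step 2: unify List d ~ Bool  [subst: {a:=List d} | 0 pending]
  clash: List d vs Bool

Answer: FAIL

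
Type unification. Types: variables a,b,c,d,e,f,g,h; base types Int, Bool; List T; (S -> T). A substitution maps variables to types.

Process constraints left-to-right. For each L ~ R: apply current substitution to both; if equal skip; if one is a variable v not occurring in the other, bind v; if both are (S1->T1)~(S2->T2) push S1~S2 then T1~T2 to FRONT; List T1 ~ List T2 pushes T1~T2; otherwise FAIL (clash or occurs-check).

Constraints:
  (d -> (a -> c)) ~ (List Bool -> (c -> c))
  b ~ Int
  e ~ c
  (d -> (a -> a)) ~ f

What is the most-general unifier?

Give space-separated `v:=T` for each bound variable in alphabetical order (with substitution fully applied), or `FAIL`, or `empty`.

Answer: a:=c b:=Int d:=List Bool e:=c f:=(List Bool -> (c -> c))

Derivation:
step 1: unify (d -> (a -> c)) ~ (List Bool -> (c -> c))  [subst: {-} | 3 pending]
  -> decompose arrow: push d~List Bool, (a -> c)~(c -> c)
step 2: unify d ~ List Bool  [subst: {-} | 4 pending]
  bind d := List Bool
step 3: unify (a -> c) ~ (c -> c)  [subst: {d:=List Bool} | 3 pending]
  -> decompose arrow: push a~c, c~c
step 4: unify a ~ c  [subst: {d:=List Bool} | 4 pending]
  bind a := c
step 5: unify c ~ c  [subst: {d:=List Bool, a:=c} | 3 pending]
  -> identical, skip
step 6: unify b ~ Int  [subst: {d:=List Bool, a:=c} | 2 pending]
  bind b := Int
step 7: unify e ~ c  [subst: {d:=List Bool, a:=c, b:=Int} | 1 pending]
  bind e := c
step 8: unify (List Bool -> (c -> c)) ~ f  [subst: {d:=List Bool, a:=c, b:=Int, e:=c} | 0 pending]
  bind f := (List Bool -> (c -> c))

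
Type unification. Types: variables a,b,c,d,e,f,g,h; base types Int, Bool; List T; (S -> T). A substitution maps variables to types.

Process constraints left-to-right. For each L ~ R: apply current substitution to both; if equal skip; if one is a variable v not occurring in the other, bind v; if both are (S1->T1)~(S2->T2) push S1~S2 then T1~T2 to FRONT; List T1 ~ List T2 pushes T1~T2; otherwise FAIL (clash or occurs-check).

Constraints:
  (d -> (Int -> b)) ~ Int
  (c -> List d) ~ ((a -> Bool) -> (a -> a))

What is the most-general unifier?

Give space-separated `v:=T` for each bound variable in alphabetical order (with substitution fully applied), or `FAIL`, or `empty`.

Answer: FAIL

Derivation:
step 1: unify (d -> (Int -> b)) ~ Int  [subst: {-} | 1 pending]
  clash: (d -> (Int -> b)) vs Int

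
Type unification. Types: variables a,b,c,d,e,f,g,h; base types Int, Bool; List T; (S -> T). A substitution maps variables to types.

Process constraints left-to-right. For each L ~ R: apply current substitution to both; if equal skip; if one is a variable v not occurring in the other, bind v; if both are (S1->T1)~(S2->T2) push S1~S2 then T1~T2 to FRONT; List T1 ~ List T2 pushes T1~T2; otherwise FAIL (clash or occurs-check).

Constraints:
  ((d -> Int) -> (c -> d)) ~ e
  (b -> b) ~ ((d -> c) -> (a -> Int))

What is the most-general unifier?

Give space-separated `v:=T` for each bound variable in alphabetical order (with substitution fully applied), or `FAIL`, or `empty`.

step 1: unify ((d -> Int) -> (c -> d)) ~ e  [subst: {-} | 1 pending]
  bind e := ((d -> Int) -> (c -> d))
step 2: unify (b -> b) ~ ((d -> c) -> (a -> Int))  [subst: {e:=((d -> Int) -> (c -> d))} | 0 pending]
  -> decompose arrow: push b~(d -> c), b~(a -> Int)
step 3: unify b ~ (d -> c)  [subst: {e:=((d -> Int) -> (c -> d))} | 1 pending]
  bind b := (d -> c)
step 4: unify (d -> c) ~ (a -> Int)  [subst: {e:=((d -> Int) -> (c -> d)), b:=(d -> c)} | 0 pending]
  -> decompose arrow: push d~a, c~Int
step 5: unify d ~ a  [subst: {e:=((d -> Int) -> (c -> d)), b:=(d -> c)} | 1 pending]
  bind d := a
step 6: unify c ~ Int  [subst: {e:=((d -> Int) -> (c -> d)), b:=(d -> c), d:=a} | 0 pending]
  bind c := Int

Answer: b:=(a -> Int) c:=Int d:=a e:=((a -> Int) -> (Int -> a))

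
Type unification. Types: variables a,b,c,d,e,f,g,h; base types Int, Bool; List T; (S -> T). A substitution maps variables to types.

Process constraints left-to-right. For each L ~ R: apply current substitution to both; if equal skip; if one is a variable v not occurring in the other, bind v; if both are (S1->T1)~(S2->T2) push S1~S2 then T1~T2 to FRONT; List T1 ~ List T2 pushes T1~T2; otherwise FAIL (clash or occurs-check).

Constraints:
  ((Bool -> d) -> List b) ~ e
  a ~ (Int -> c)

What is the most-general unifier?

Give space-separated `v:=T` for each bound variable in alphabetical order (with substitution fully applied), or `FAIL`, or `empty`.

Answer: a:=(Int -> c) e:=((Bool -> d) -> List b)

Derivation:
step 1: unify ((Bool -> d) -> List b) ~ e  [subst: {-} | 1 pending]
  bind e := ((Bool -> d) -> List b)
step 2: unify a ~ (Int -> c)  [subst: {e:=((Bool -> d) -> List b)} | 0 pending]
  bind a := (Int -> c)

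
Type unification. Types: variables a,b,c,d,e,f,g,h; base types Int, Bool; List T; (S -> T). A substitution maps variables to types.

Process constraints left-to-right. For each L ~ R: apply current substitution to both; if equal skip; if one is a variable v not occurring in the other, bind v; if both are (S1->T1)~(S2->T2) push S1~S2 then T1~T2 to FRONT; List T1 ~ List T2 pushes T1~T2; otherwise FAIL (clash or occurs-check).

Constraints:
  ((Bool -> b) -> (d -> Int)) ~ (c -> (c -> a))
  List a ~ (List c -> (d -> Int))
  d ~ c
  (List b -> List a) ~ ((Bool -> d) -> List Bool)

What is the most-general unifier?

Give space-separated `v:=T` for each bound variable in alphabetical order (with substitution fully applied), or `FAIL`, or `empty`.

Answer: FAIL

Derivation:
step 1: unify ((Bool -> b) -> (d -> Int)) ~ (c -> (c -> a))  [subst: {-} | 3 pending]
  -> decompose arrow: push (Bool -> b)~c, (d -> Int)~(c -> a)
step 2: unify (Bool -> b) ~ c  [subst: {-} | 4 pending]
  bind c := (Bool -> b)
step 3: unify (d -> Int) ~ ((Bool -> b) -> a)  [subst: {c:=(Bool -> b)} | 3 pending]
  -> decompose arrow: push d~(Bool -> b), Int~a
step 4: unify d ~ (Bool -> b)  [subst: {c:=(Bool -> b)} | 4 pending]
  bind d := (Bool -> b)
step 5: unify Int ~ a  [subst: {c:=(Bool -> b), d:=(Bool -> b)} | 3 pending]
  bind a := Int
step 6: unify List Int ~ (List (Bool -> b) -> ((Bool -> b) -> Int))  [subst: {c:=(Bool -> b), d:=(Bool -> b), a:=Int} | 2 pending]
  clash: List Int vs (List (Bool -> b) -> ((Bool -> b) -> Int))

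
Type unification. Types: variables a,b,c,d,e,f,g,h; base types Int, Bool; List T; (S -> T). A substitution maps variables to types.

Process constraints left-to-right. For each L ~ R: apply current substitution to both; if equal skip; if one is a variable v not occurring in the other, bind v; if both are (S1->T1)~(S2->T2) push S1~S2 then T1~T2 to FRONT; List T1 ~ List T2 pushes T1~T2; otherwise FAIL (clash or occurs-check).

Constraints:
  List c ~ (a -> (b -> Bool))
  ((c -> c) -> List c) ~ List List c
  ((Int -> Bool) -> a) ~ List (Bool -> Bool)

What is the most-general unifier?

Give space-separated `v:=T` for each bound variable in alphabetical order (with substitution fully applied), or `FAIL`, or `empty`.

Answer: FAIL

Derivation:
step 1: unify List c ~ (a -> (b -> Bool))  [subst: {-} | 2 pending]
  clash: List c vs (a -> (b -> Bool))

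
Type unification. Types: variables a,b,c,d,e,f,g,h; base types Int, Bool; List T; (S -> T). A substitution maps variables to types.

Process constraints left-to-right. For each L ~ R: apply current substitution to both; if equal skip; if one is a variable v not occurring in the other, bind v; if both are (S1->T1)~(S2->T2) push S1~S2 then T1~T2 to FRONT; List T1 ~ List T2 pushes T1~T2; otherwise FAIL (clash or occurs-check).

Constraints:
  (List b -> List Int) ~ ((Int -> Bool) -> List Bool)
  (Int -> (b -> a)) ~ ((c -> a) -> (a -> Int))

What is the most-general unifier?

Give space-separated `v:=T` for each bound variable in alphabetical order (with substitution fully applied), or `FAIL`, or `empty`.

Answer: FAIL

Derivation:
step 1: unify (List b -> List Int) ~ ((Int -> Bool) -> List Bool)  [subst: {-} | 1 pending]
  -> decompose arrow: push List b~(Int -> Bool), List Int~List Bool
step 2: unify List b ~ (Int -> Bool)  [subst: {-} | 2 pending]
  clash: List b vs (Int -> Bool)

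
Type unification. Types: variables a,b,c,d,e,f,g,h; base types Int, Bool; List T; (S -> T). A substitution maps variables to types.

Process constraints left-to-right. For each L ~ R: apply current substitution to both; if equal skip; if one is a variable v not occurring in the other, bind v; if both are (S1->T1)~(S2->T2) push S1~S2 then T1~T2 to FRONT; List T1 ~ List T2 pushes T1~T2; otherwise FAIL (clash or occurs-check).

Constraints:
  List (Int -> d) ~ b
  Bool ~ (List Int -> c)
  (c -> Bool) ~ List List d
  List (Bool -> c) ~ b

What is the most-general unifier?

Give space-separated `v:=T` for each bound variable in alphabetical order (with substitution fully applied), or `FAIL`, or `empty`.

Answer: FAIL

Derivation:
step 1: unify List (Int -> d) ~ b  [subst: {-} | 3 pending]
  bind b := List (Int -> d)
step 2: unify Bool ~ (List Int -> c)  [subst: {b:=List (Int -> d)} | 2 pending]
  clash: Bool vs (List Int -> c)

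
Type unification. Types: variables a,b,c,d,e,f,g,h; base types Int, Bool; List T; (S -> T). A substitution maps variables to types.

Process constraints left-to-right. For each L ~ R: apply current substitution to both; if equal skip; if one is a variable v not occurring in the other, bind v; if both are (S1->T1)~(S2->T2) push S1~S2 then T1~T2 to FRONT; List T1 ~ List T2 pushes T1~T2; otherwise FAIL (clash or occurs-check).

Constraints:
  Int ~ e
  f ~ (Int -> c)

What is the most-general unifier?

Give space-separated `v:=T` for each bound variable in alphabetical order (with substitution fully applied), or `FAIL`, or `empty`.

step 1: unify Int ~ e  [subst: {-} | 1 pending]
  bind e := Int
step 2: unify f ~ (Int -> c)  [subst: {e:=Int} | 0 pending]
  bind f := (Int -> c)

Answer: e:=Int f:=(Int -> c)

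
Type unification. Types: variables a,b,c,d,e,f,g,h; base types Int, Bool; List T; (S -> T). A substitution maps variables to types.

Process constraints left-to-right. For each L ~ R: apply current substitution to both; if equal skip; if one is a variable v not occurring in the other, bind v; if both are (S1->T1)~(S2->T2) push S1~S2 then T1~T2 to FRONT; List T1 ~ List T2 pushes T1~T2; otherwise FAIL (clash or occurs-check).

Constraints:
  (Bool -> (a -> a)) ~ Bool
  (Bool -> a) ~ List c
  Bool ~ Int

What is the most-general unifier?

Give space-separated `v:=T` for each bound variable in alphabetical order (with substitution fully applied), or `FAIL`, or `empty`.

step 1: unify (Bool -> (a -> a)) ~ Bool  [subst: {-} | 2 pending]
  clash: (Bool -> (a -> a)) vs Bool

Answer: FAIL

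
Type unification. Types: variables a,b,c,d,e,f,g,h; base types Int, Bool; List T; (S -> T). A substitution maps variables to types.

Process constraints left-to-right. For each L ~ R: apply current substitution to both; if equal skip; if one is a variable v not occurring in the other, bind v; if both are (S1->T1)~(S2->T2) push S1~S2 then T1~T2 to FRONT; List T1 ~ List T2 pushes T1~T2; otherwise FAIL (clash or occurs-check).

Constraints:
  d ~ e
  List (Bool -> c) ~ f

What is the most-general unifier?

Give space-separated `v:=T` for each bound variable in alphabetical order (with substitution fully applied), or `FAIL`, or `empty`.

Answer: d:=e f:=List (Bool -> c)

Derivation:
step 1: unify d ~ e  [subst: {-} | 1 pending]
  bind d := e
step 2: unify List (Bool -> c) ~ f  [subst: {d:=e} | 0 pending]
  bind f := List (Bool -> c)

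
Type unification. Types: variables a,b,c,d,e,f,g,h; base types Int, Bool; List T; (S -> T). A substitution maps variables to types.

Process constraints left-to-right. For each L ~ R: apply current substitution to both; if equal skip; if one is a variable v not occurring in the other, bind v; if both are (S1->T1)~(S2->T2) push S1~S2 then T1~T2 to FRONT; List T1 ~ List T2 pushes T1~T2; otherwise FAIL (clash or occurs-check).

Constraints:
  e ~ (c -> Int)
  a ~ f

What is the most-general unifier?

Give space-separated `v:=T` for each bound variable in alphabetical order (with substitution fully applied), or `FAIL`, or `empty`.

Answer: a:=f e:=(c -> Int)

Derivation:
step 1: unify e ~ (c -> Int)  [subst: {-} | 1 pending]
  bind e := (c -> Int)
step 2: unify a ~ f  [subst: {e:=(c -> Int)} | 0 pending]
  bind a := f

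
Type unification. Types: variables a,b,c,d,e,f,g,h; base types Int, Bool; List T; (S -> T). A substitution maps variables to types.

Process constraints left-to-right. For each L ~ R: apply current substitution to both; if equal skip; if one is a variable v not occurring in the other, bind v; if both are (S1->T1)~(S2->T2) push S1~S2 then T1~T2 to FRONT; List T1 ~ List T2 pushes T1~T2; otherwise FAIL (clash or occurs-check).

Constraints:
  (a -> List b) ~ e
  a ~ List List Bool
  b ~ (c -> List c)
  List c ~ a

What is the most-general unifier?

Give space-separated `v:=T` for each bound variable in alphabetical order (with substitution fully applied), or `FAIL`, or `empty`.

step 1: unify (a -> List b) ~ e  [subst: {-} | 3 pending]
  bind e := (a -> List b)
step 2: unify a ~ List List Bool  [subst: {e:=(a -> List b)} | 2 pending]
  bind a := List List Bool
step 3: unify b ~ (c -> List c)  [subst: {e:=(a -> List b), a:=List List Bool} | 1 pending]
  bind b := (c -> List c)
step 4: unify List c ~ List List Bool  [subst: {e:=(a -> List b), a:=List List Bool, b:=(c -> List c)} | 0 pending]
  -> decompose List: push c~List Bool
step 5: unify c ~ List Bool  [subst: {e:=(a -> List b), a:=List List Bool, b:=(c -> List c)} | 0 pending]
  bind c := List Bool

Answer: a:=List List Bool b:=(List Bool -> List List Bool) c:=List Bool e:=(List List Bool -> List (List Bool -> List List Bool))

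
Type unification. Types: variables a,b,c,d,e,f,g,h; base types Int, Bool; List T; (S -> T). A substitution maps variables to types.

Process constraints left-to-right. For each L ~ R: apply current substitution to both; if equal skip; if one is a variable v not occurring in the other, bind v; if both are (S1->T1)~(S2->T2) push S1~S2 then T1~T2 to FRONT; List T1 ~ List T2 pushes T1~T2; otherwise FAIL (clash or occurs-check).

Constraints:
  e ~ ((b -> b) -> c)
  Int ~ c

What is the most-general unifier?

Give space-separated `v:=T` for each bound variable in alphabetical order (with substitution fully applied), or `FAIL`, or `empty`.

Answer: c:=Int e:=((b -> b) -> Int)

Derivation:
step 1: unify e ~ ((b -> b) -> c)  [subst: {-} | 1 pending]
  bind e := ((b -> b) -> c)
step 2: unify Int ~ c  [subst: {e:=((b -> b) -> c)} | 0 pending]
  bind c := Int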